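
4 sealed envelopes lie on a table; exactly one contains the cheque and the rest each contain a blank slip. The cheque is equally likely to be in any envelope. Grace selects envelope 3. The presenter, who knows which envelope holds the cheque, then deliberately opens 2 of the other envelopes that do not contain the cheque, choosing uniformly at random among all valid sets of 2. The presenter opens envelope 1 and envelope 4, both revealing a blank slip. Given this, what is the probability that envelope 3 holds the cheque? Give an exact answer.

1/4

Condition on the true location of the cheque.
If it is in either of envelopes 1 and 4 (prior 1/4 each): that envelope was opened and seen not to hold the prize — ruled out; weight (1/4)·0 = 0 each.
If it is in envelope 2 (prior 1/4): the presenter has no choice, probability 1; weight (1/4)·1 = 1/4.
If it is in envelope 3 (prior 1/4): the presenter has 3 equally likely choices, so probability 1/3; weight (1/4)·(1/3) = 1/12.
The weights sum to 1/3.
So P(the cheque in envelope 3 | the presenter opened envelope 1 and envelope 4) = (1/12) / (1/3) = 1/4.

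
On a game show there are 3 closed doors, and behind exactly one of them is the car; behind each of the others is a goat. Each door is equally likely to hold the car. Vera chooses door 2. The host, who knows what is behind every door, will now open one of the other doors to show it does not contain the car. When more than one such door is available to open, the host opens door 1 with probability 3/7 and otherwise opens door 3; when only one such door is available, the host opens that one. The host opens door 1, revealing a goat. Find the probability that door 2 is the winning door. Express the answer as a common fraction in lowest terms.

Condition on the true location of the car.
If it is behind door 1 (prior 1/3): the host opened door 1, so this case is ruled out; weight (1/3)·0 = 0.
If it is behind door 2 (prior 1/3): door 1 is available, opened with probability 3/7; weight (1/3)·(3/7) = 1/7.
If it is behind door 3 (prior 1/3): only door 1 is available, probability 1; weight (1/3)·1 = 1/3.
The weights sum to 10/21.
So P(the car behind door 2 | the host opened door 1) = (1/7) / (10/21) = 3/10.

3/10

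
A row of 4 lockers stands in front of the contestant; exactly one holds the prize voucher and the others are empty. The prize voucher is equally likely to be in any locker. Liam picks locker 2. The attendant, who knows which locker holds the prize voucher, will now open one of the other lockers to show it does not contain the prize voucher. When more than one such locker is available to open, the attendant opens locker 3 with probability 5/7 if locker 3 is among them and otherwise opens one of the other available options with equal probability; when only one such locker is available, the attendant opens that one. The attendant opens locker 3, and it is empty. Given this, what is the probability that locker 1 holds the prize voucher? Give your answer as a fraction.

1/3

Consider each possible location of the prize voucher in turn.
If it is in any of lockers 1, 2, and 4 (prior 1/4 each): locker 3 is available, opened with probability 5/7; weight (1/4)·(5/7) = 5/28 each.
If it is in locker 3 (prior 1/4): the attendant opened locker 3, so this case is ruled out; weight (1/4)·0 = 0.
The weights sum to 15/28.
So P(the prize voucher in locker 1 | the attendant opened locker 3) = (5/28) / (15/28) = 1/3.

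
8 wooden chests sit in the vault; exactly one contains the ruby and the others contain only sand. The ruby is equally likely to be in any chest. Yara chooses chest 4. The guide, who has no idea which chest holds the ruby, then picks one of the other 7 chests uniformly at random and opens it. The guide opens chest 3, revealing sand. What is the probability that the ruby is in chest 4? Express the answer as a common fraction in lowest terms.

1/7

Condition on the true location of the ruby.
If it is in any of chests 1, 2, 4, 5, 6, 7, and 8 (prior 1/8 each): the guide picks chest 3 with probability 1/7 regardless, and it is not the prize; weight (1/8)·(1/7) = 1/56 each.
If it is in chest 3 (prior 1/8): the guide opened chest 3, so this case is ruled out; weight (1/8)·0 = 0.
The weights sum to 1/8.
So P(the ruby in chest 4 | the guide opened chest 3) = (1/56) / (1/8) = 1/7.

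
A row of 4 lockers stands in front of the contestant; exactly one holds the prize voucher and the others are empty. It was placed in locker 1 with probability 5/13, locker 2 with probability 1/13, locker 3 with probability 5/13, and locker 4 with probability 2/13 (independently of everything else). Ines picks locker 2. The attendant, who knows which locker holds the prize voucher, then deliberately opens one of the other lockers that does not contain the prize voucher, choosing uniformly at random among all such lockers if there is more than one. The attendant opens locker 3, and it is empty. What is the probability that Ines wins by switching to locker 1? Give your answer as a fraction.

Condition on the true location of the prize voucher.
If it is in locker 1 (prior 5/13): the attendant has 2 equally likely choices, so probability 1/2; weight (5/13)·(1/2) = 5/26.
If it is in locker 2 (prior 1/13): the attendant has 3 equally likely choices, so probability 1/3; weight (1/13)·(1/3) = 1/39.
If it is in locker 3 (prior 5/13): the attendant opened locker 3, so this case is ruled out; weight (5/13)·0 = 0.
If it is in locker 4 (prior 2/13): the attendant has 2 equally likely choices, so probability 1/2; weight (2/13)·(1/2) = 1/13.
The weights sum to 23/78.
So P(the prize voucher in locker 1 | the attendant opened locker 3) = (5/26) / (23/78) = 15/23.

15/23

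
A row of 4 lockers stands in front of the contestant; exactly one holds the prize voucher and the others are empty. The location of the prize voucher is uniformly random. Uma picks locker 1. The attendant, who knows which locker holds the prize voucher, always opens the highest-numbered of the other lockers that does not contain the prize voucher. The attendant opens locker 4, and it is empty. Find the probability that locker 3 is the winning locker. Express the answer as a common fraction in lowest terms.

1/3

Condition on the true location of the prize voucher.
If it is in any of lockers 1, 2, and 3 (prior 1/4 each): locker 4 is the highest-numbered option available, probability 1; weight (1/4)·1 = 1/4 each.
If it is in locker 4 (prior 1/4): the attendant opened locker 4, so this case is ruled out; weight (1/4)·0 = 0.
The weights sum to 3/4.
So P(the prize voucher in locker 3 | the attendant opened locker 4) = (1/4) / (3/4) = 1/3.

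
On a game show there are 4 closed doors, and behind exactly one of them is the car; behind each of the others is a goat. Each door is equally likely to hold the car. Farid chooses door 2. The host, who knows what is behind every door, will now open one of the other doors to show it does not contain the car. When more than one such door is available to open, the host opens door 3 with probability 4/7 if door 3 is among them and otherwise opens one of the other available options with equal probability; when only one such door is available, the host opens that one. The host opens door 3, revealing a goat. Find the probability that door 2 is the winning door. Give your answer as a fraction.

1/3

Condition on the true location of the car.
If it is behind any of doors 1, 2, and 4 (prior 1/4 each): door 3 is available, opened with probability 4/7; weight (1/4)·(4/7) = 1/7 each.
If it is behind door 3 (prior 1/4): the host opened door 3, so this case is ruled out; weight (1/4)·0 = 0.
The weights sum to 3/7.
So P(the car behind door 2 | the host opened door 3) = (1/7) / (3/7) = 1/3.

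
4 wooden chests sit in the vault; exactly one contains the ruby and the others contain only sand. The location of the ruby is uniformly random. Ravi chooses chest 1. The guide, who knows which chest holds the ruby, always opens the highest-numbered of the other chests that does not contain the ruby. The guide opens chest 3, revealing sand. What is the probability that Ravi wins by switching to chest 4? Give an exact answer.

1

Condition on the true location of the ruby.
If it is in either of chests 1 and 2 (prior 1/4 each): the guide would have opened chest 4 instead, probability 0; weight (1/4)·0 = 0 each.
If it is in chest 3 (prior 1/4): the guide opened chest 3, so this case is ruled out; weight (1/4)·0 = 0.
If it is in chest 4 (prior 1/4): chest 3 is the highest-numbered option available, probability 1; weight (1/4)·1 = 1/4.
The weights sum to 1/4.
So P(the ruby in chest 4 | the guide opened chest 3) = (1/4) / (1/4) = 1.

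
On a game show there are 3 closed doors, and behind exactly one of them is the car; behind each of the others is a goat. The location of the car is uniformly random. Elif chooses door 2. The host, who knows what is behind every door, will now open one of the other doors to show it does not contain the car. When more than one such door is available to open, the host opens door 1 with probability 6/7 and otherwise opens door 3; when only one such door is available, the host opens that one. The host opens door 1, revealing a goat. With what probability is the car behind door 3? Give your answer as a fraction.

7/13

Consider each possible location of the car in turn.
If it is behind door 1 (prior 1/3): the host opened door 1, so this case is ruled out; weight (1/3)·0 = 0.
If it is behind door 2 (prior 1/3): door 1 is available, opened with probability 6/7; weight (1/3)·(6/7) = 2/7.
If it is behind door 3 (prior 1/3): only door 1 is available, probability 1; weight (1/3)·1 = 1/3.
The weights sum to 13/21.
So P(the car behind door 3 | the host opened door 1) = (1/3) / (13/21) = 7/13.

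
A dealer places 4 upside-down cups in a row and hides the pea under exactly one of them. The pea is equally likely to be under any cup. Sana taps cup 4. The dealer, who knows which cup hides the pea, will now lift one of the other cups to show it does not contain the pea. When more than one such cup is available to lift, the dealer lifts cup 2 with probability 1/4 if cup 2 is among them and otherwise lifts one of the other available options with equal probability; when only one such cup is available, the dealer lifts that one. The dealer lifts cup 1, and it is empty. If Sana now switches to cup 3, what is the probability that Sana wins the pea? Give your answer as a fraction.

Apply Bayes' rule, conditioning on where the pea actually is.
If it is under cup 1 (prior 1/4): the dealer opened cup 1, so this case is ruled out; weight (1/4)·0 = 0.
If it is under cup 2 (prior 1/4): cup 2 holds the prize so is unavailable; the dealer chooses uniformly among the 2 others, probability 1/2; weight (1/4)·(1/2) = 1/8.
If it is under cup 3 (prior 1/4): cup 2 is available but not opened, probability 3/4; weight (1/4)·(3/4) = 3/16.
If it is under cup 4 (prior 1/4): cup 2 is available but not opened; cup 1 gets probability (1 − 1/4)/2 = 3/8; weight (1/4)·(3/8) = 3/32.
The weights sum to 13/32.
So P(the pea under cup 3 | the dealer opened cup 1) = (3/16) / (13/32) = 6/13.

6/13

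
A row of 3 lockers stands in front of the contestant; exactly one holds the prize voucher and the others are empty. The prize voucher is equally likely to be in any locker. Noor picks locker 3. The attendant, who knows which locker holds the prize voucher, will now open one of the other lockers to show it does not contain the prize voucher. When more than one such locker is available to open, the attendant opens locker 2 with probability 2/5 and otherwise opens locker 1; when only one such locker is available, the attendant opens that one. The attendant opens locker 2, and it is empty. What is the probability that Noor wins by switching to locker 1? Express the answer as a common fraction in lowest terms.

Condition on the true location of the prize voucher.
If it is in locker 1 (prior 1/3): only locker 2 is available, probability 1; weight (1/3)·1 = 1/3.
If it is in locker 2 (prior 1/3): the attendant opened locker 2, so this case is ruled out; weight (1/3)·0 = 0.
If it is in locker 3 (prior 1/3): locker 2 is available, opened with probability 2/5; weight (1/3)·(2/5) = 2/15.
The weights sum to 7/15.
So P(the prize voucher in locker 1 | the attendant opened locker 2) = (1/3) / (7/15) = 5/7.

5/7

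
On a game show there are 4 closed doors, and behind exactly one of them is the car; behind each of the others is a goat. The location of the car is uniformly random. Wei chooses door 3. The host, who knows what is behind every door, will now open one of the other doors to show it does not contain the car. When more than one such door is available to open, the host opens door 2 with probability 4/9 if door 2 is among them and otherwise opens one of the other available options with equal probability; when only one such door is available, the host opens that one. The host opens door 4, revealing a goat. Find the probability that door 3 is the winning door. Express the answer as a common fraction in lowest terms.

Apply Bayes' rule, conditioning on where the car actually is.
If it is behind door 1 (prior 1/4): door 2 is available but not opened, probability 5/9; weight (1/4)·(5/9) = 5/36.
If it is behind door 2 (prior 1/4): door 2 holds the prize so is unavailable; the host chooses uniformly among the 2 others, probability 1/2; weight (1/4)·(1/2) = 1/8.
If it is behind door 3 (prior 1/4): door 2 is available but not opened; door 4 gets probability (1 − 4/9)/2 = 5/18; weight (1/4)·(5/18) = 5/72.
If it is behind door 4 (prior 1/4): the host opened door 4, so this case is ruled out; weight (1/4)·0 = 0.
The weights sum to 1/3.
So P(the car behind door 3 | the host opened door 4) = (5/72) / (1/3) = 5/24.

5/24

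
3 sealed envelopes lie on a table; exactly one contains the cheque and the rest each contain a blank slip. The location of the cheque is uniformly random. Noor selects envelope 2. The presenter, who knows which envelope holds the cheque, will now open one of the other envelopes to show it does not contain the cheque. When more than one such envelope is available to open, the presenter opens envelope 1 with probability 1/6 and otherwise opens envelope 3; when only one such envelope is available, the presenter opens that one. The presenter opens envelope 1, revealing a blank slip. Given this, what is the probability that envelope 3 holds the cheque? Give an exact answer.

6/7

Condition on the true location of the cheque.
If it is in envelope 1 (prior 1/3): the presenter opened envelope 1, so this case is ruled out; weight (1/3)·0 = 0.
If it is in envelope 2 (prior 1/3): envelope 1 is available, opened with probability 1/6; weight (1/3)·(1/6) = 1/18.
If it is in envelope 3 (prior 1/3): only envelope 1 is available, probability 1; weight (1/3)·1 = 1/3.
The weights sum to 7/18.
So P(the cheque in envelope 3 | the presenter opened envelope 1) = (1/3) / (7/18) = 6/7.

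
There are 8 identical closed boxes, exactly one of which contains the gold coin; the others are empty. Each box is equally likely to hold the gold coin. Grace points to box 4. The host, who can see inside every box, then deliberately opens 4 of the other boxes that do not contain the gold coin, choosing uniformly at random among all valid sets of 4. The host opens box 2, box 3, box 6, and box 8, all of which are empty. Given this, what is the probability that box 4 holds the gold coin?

Condition on the true location of the gold coin.
If it is in any of boxes 1, 5, and 7 (prior 1/8 each): the host has 15 equally likely choices, so probability 1/15; weight (1/8)·(1/15) = 1/120 each.
If it is in any of boxes 2, 3, 6, and 8 (prior 1/8 each): that box was opened and seen not to hold the prize — ruled out; weight (1/8)·0 = 0 each.
If it is in box 4 (prior 1/8): the host has 35 equally likely choices, so probability 1/35; weight (1/8)·(1/35) = 1/280.
The weights sum to 1/35.
So P(the gold coin in box 4 | the host opened box 2, box 3, box 6, and box 8) = (1/280) / (1/35) = 1/8.

1/8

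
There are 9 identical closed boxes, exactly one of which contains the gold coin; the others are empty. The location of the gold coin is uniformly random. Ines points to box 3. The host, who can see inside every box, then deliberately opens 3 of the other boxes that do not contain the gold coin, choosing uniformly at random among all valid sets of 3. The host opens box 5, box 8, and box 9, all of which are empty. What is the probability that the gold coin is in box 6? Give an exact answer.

Consider each possible location of the gold coin in turn.
If it is in any of boxes 1, 2, 4, 6, and 7 (prior 1/9 each): the host has 35 equally likely choices, so probability 1/35; weight (1/9)·(1/35) = 1/315 each.
If it is in box 3 (prior 1/9): the host has 56 equally likely choices, so probability 1/56; weight (1/9)·(1/56) = 1/504.
If it is in any of boxes 5, 8, and 9 (prior 1/9 each): that box was opened and seen not to hold the prize — ruled out; weight (1/9)·0 = 0 each.
The weights sum to 1/56.
So P(the gold coin in box 6 | the host opened box 5, box 8, and box 9) = (1/315) / (1/56) = 8/45.

8/45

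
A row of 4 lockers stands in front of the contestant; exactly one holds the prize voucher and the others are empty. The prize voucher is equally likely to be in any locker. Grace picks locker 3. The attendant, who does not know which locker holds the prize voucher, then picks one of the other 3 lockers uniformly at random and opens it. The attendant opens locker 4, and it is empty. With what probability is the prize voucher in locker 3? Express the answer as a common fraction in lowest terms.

Apply Bayes' rule, conditioning on where the prize voucher actually is.
If it is in any of lockers 1, 2, and 3 (prior 1/4 each): the attendant picks locker 4 with probability 1/3 regardless, and it is not the prize; weight (1/4)·(1/3) = 1/12 each.
If it is in locker 4 (prior 1/4): the attendant opened locker 4, so this case is ruled out; weight (1/4)·0 = 0.
The weights sum to 1/4.
So P(the prize voucher in locker 3 | the attendant opened locker 4) = (1/12) / (1/4) = 1/3.

1/3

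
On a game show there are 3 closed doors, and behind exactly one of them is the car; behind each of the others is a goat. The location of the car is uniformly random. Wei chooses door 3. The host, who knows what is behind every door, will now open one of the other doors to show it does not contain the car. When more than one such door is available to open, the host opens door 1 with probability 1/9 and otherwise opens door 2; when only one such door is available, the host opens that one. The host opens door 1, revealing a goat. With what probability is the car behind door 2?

Condition on the true location of the car.
If it is behind door 1 (prior 1/3): the host opened door 1, so this case is ruled out; weight (1/3)·0 = 0.
If it is behind door 2 (prior 1/3): only door 1 is available, probability 1; weight (1/3)·1 = 1/3.
If it is behind door 3 (prior 1/3): door 1 is available, opened with probability 1/9; weight (1/3)·(1/9) = 1/27.
The weights sum to 10/27.
So P(the car behind door 2 | the host opened door 1) = (1/3) / (10/27) = 9/10.

9/10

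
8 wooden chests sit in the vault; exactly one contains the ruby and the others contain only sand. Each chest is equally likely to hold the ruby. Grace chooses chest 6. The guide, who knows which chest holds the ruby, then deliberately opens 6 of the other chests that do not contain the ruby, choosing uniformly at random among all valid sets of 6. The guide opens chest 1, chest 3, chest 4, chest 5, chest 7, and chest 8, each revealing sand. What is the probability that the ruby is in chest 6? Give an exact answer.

1/8

Consider each possible location of the ruby in turn.
If it is in any of chests 1, 3, 4, 5, 7, and 8 (prior 1/8 each): that chest was opened and seen not to hold the prize — ruled out; weight (1/8)·0 = 0 each.
If it is in chest 2 (prior 1/8): the guide has no choice, probability 1; weight (1/8)·1 = 1/8.
If it is in chest 6 (prior 1/8): the guide has 7 equally likely choices, so probability 1/7; weight (1/8)·(1/7) = 1/56.
The weights sum to 1/7.
So P(the ruby in chest 6 | the guide opened chest 1, chest 3, chest 4, chest 5, chest 7, and chest 8) = (1/56) / (1/7) = 1/8.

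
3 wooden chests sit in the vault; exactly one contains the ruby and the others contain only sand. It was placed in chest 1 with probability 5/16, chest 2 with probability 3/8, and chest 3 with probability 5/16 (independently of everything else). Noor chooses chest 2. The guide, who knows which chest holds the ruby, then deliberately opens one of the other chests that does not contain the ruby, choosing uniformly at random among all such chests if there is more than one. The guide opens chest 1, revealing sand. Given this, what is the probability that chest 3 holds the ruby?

Consider each possible location of the ruby in turn.
If it is in chest 1 (prior 5/16): the guide opened chest 1, so this case is ruled out; weight (5/16)·0 = 0.
If it is in chest 2 (prior 3/8): the guide has 2 equally likely choices, so probability 1/2; weight (3/8)·(1/2) = 3/16.
If it is in chest 3 (prior 5/16): the guide has no choice, probability 1; weight (5/16)·1 = 5/16.
The weights sum to 1/2.
So P(the ruby in chest 3 | the guide opened chest 1) = (5/16) / (1/2) = 5/8.

5/8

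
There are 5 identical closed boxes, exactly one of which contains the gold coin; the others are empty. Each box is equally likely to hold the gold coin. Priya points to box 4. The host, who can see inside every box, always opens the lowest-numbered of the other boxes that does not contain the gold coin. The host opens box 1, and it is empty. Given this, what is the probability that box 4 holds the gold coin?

1/4

Consider each possible location of the gold coin in turn.
If it is in box 1 (prior 1/5): the host opened box 1, so this case is ruled out; weight (1/5)·0 = 0.
If it is in any of boxes 2, 3, 4, and 5 (prior 1/5 each): box 1 is the lowest-numbered option available, probability 1; weight (1/5)·1 = 1/5 each.
The weights sum to 4/5.
So P(the gold coin in box 4 | the host opened box 1) = (1/5) / (4/5) = 1/4.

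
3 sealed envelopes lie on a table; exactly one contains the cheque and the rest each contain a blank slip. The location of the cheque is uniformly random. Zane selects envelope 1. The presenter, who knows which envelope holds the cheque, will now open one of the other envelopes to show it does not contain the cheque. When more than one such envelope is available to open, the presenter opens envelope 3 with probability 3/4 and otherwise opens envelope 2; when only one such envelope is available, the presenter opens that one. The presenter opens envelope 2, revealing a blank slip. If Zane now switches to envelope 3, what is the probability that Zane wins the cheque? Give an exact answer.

4/5

Apply Bayes' rule, conditioning on where the cheque actually is.
If it is in envelope 1 (prior 1/3): envelope 3 is available but not opened, probability 1/4; weight (1/3)·(1/4) = 1/12.
If it is in envelope 2 (prior 1/3): the presenter opened envelope 2, so this case is ruled out; weight (1/3)·0 = 0.
If it is in envelope 3 (prior 1/3): only envelope 2 is available, probability 1; weight (1/3)·1 = 1/3.
The weights sum to 5/12.
So P(the cheque in envelope 3 | the presenter opened envelope 2) = (1/3) / (5/12) = 4/5.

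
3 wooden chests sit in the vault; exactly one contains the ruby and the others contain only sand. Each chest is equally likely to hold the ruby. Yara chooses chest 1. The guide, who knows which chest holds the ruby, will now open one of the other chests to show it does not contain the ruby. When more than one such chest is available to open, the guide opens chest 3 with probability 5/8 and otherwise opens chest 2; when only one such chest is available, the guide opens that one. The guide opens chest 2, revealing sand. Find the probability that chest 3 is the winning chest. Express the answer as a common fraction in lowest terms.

Consider each possible location of the ruby in turn.
If it is in chest 1 (prior 1/3): chest 3 is available but not opened, probability 3/8; weight (1/3)·(3/8) = 1/8.
If it is in chest 2 (prior 1/3): the guide opened chest 2, so this case is ruled out; weight (1/3)·0 = 0.
If it is in chest 3 (prior 1/3): only chest 2 is available, probability 1; weight (1/3)·1 = 1/3.
The weights sum to 11/24.
So P(the ruby in chest 3 | the guide opened chest 2) = (1/3) / (11/24) = 8/11.

8/11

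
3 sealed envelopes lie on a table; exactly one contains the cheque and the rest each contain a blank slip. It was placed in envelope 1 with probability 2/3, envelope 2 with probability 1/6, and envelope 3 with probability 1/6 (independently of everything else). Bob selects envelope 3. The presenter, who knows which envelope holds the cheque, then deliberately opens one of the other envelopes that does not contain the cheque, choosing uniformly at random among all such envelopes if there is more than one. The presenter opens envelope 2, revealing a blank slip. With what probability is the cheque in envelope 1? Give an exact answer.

Consider each possible location of the cheque in turn.
If it is in envelope 1 (prior 2/3): the presenter has no choice, probability 1; weight (2/3)·1 = 2/3.
If it is in envelope 2 (prior 1/6): the presenter opened envelope 2, so this case is ruled out; weight (1/6)·0 = 0.
If it is in envelope 3 (prior 1/6): the presenter has 2 equally likely choices, so probability 1/2; weight (1/6)·(1/2) = 1/12.
The weights sum to 3/4.
So P(the cheque in envelope 1 | the presenter opened envelope 2) = (2/3) / (3/4) = 8/9.

8/9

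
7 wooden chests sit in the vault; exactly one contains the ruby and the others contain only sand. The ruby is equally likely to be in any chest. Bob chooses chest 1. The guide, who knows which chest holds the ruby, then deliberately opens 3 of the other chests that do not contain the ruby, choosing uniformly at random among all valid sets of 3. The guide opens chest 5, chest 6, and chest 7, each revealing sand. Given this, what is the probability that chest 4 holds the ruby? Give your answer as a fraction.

Apply Bayes' rule, conditioning on where the ruby actually is.
If it is in chest 1 (prior 1/7): the guide has 20 equally likely choices, so probability 1/20; weight (1/7)·(1/20) = 1/140.
If it is in any of chests 2, 3, and 4 (prior 1/7 each): the guide has 10 equally likely choices, so probability 1/10; weight (1/7)·(1/10) = 1/70 each.
If it is in any of chests 5, 6, and 7 (prior 1/7 each): that chest was opened and seen not to hold the prize — ruled out; weight (1/7)·0 = 0 each.
The weights sum to 1/20.
So P(the ruby in chest 4 | the guide opened chest 5, chest 6, and chest 7) = (1/70) / (1/20) = 2/7.

2/7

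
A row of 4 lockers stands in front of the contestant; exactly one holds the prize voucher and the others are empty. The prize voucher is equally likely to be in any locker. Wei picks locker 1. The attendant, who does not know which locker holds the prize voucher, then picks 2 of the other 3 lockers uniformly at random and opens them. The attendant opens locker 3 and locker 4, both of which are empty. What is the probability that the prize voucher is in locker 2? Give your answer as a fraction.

Because the attendant chose which lockers to open without knowing where the prize voucher is, the choice is independent of the prize location. Learning that none of the 2 opened lockers holds the prize voucher simply rules out those 2 locations and leaves the remaining 2 lockers still equally likely by symmetry.
So P(the prize voucher in locker 2) = 1/2.

1/2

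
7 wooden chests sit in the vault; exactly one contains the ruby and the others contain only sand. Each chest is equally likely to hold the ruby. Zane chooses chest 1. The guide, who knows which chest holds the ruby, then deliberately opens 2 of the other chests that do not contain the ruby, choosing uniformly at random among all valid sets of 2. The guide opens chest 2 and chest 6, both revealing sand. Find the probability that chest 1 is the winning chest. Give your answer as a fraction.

Condition on the true location of the ruby.
If it is in chest 1 (prior 1/7): the guide has 15 equally likely choices, so probability 1/15; weight (1/7)·(1/15) = 1/105.
If it is in either of chests 2 and 6 (prior 1/7 each): that chest was opened and seen not to hold the prize — ruled out; weight (1/7)·0 = 0 each.
If it is in any of chests 3, 4, 5, and 7 (prior 1/7 each): the guide has 10 equally likely choices, so probability 1/10; weight (1/7)·(1/10) = 1/70 each.
The weights sum to 1/15.
So P(the ruby in chest 1 | the guide opened chest 2 and chest 6) = (1/105) / (1/15) = 1/7.

1/7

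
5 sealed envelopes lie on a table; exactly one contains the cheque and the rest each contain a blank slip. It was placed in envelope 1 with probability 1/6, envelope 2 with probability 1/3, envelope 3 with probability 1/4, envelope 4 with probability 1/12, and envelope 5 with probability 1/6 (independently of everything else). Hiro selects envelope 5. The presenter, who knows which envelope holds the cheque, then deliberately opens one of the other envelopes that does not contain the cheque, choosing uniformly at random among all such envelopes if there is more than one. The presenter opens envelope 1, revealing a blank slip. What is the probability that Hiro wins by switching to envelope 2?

Consider each possible location of the cheque in turn.
If it is in envelope 1 (prior 1/6): the presenter opened envelope 1, so this case is ruled out; weight (1/6)·0 = 0.
If it is in envelope 2 (prior 1/3): the presenter has 3 equally likely choices, so probability 1/3; weight (1/3)·(1/3) = 1/9.
If it is in envelope 3 (prior 1/4): the presenter has 3 equally likely choices, so probability 1/3; weight (1/4)·(1/3) = 1/12.
If it is in envelope 4 (prior 1/12): the presenter has 3 equally likely choices, so probability 1/3; weight (1/12)·(1/3) = 1/36.
If it is in envelope 5 (prior 1/6): the presenter has 4 equally likely choices, so probability 1/4; weight (1/6)·(1/4) = 1/24.
The weights sum to 19/72.
So P(the cheque in envelope 2 | the presenter opened envelope 1) = (1/9) / (19/72) = 8/19.

8/19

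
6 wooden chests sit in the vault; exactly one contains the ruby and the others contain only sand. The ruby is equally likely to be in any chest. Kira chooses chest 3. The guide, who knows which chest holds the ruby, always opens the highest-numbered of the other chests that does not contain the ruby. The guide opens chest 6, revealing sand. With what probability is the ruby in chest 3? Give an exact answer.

Consider each possible location of the ruby in turn.
If it is in any of chests 1, 2, 3, 4, and 5 (prior 1/6 each): chest 6 is the highest-numbered option available, probability 1; weight (1/6)·1 = 1/6 each.
If it is in chest 6 (prior 1/6): the guide opened chest 6, so this case is ruled out; weight (1/6)·0 = 0.
The weights sum to 5/6.
So P(the ruby in chest 3 | the guide opened chest 6) = (1/6) / (5/6) = 1/5.

1/5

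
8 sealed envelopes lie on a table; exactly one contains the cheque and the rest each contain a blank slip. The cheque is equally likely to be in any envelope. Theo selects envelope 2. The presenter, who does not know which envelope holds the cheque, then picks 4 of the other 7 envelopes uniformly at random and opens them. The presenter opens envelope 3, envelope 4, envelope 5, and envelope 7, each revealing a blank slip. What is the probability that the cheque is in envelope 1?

Consider each possible location of the cheque in turn.
If it is in any of envelopes 1, 2, 6, and 8 (prior 1/8 each): the presenter picks exactly this set with probability 1/35 regardless, and none is the prize; weight (1/8)·(1/35) = 1/280 each.
If it is in any of envelopes 3, 4, 5, and 7 (prior 1/8 each): that envelope was opened and seen not to hold the prize — ruled out; weight (1/8)·0 = 0 each.
The weights sum to 1/70.
So P(the cheque in envelope 1 | the presenter opened envelope 3, envelope 4, envelope 5, and envelope 7) = (1/280) / (1/70) = 1/4.

1/4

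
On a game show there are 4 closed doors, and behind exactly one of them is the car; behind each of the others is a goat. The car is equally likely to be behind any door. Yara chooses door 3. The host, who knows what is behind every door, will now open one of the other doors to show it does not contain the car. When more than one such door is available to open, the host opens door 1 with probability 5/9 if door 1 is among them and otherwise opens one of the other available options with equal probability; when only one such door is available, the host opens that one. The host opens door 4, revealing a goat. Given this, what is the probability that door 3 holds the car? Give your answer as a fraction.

4/21

Condition on the true location of the car.
If it is behind door 1 (prior 1/4): door 1 holds the prize so is unavailable; the host chooses uniformly among the 2 others, probability 1/2; weight (1/4)·(1/2) = 1/8.
If it is behind door 2 (prior 1/4): door 1 is available but not opened, probability 4/9; weight (1/4)·(4/9) = 1/9.
If it is behind door 3 (prior 1/4): door 1 is available but not opened; door 4 gets probability (1 − 5/9)/2 = 2/9; weight (1/4)·(2/9) = 1/18.
If it is behind door 4 (prior 1/4): the host opened door 4, so this case is ruled out; weight (1/4)·0 = 0.
The weights sum to 7/24.
So P(the car behind door 3 | the host opened door 4) = (1/18) / (7/24) = 4/21.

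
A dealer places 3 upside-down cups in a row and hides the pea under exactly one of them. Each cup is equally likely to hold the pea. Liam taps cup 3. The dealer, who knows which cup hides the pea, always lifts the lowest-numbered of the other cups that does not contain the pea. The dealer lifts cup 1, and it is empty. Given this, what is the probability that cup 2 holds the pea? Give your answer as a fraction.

1/2

Condition on the true location of the pea.
If it is under cup 1 (prior 1/3): the dealer opened cup 1, so this case is ruled out; weight (1/3)·0 = 0.
If it is under either of cups 2 and 3 (prior 1/3 each): cup 1 is the lowest-numbered option available, probability 1; weight (1/3)·1 = 1/3 each.
The weights sum to 2/3.
So P(the pea under cup 2 | the dealer opened cup 1) = (1/3) / (2/3) = 1/2.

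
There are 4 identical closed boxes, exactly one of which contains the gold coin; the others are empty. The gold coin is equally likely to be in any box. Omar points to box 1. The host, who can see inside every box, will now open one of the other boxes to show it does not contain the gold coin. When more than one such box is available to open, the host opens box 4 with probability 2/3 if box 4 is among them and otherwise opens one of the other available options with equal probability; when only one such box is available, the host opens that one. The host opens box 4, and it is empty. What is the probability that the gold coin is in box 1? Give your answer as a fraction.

Condition on the true location of the gold coin.
If it is in any of boxes 1, 2, and 3 (prior 1/4 each): box 4 is available, opened with probability 2/3; weight (1/4)·(2/3) = 1/6 each.
If it is in box 4 (prior 1/4): the host opened box 4, so this case is ruled out; weight (1/4)·0 = 0.
The weights sum to 1/2.
So P(the gold coin in box 1 | the host opened box 4) = (1/6) / (1/2) = 1/3.

1/3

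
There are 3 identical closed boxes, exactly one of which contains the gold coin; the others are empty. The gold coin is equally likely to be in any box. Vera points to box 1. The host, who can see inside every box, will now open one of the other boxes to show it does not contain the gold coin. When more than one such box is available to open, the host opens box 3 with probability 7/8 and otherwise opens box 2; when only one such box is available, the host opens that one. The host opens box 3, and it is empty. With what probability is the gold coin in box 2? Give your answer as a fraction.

Apply Bayes' rule, conditioning on where the gold coin actually is.
If it is in box 1 (prior 1/3): box 3 is available, opened with probability 7/8; weight (1/3)·(7/8) = 7/24.
If it is in box 2 (prior 1/3): only box 3 is available, probability 1; weight (1/3)·1 = 1/3.
If it is in box 3 (prior 1/3): the host opened box 3, so this case is ruled out; weight (1/3)·0 = 0.
The weights sum to 5/8.
So P(the gold coin in box 2 | the host opened box 3) = (1/3) / (5/8) = 8/15.

8/15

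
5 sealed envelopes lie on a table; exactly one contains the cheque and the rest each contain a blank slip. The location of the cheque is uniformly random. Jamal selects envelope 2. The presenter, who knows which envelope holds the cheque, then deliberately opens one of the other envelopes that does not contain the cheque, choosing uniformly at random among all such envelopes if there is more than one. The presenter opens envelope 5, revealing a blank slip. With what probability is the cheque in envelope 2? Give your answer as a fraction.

Apply Bayes' rule, conditioning on where the cheque actually is.
If it is in any of envelopes 1, 3, and 4 (prior 1/5 each): the presenter has 3 equally likely choices, so probability 1/3; weight (1/5)·(1/3) = 1/15 each.
If it is in envelope 2 (prior 1/5): the presenter has 4 equally likely choices, so probability 1/4; weight (1/5)·(1/4) = 1/20.
If it is in envelope 5 (prior 1/5): the presenter opened envelope 5, so this case is ruled out; weight (1/5)·0 = 0.
The weights sum to 1/4.
So P(the cheque in envelope 2 | the presenter opened envelope 5) = (1/20) / (1/4) = 1/5.

1/5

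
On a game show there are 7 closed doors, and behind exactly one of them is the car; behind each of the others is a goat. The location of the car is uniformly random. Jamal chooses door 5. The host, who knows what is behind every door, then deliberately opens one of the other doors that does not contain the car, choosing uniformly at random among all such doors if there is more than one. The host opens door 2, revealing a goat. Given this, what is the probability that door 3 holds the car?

Consider each possible location of the car in turn.
If it is behind any of doors 1, 3, 4, 6, and 7 (prior 1/7 each): the host has 5 equally likely choices, so probability 1/5; weight (1/7)·(1/5) = 1/35 each.
If it is behind door 2 (prior 1/7): the host opened door 2, so this case is ruled out; weight (1/7)·0 = 0.
If it is behind door 5 (prior 1/7): the host has 6 equally likely choices, so probability 1/6; weight (1/7)·(1/6) = 1/42.
The weights sum to 1/6.
So P(the car behind door 3 | the host opened door 2) = (1/35) / (1/6) = 6/35.

6/35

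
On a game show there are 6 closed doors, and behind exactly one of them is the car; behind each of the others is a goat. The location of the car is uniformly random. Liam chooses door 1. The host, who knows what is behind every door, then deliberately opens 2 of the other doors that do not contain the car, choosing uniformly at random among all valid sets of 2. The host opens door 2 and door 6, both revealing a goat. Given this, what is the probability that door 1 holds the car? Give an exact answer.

Consider each possible location of the car in turn.
If it is behind door 1 (prior 1/6): the host has 10 equally likely choices, so probability 1/10; weight (1/6)·(1/10) = 1/60.
If it is behind either of doors 2 and 6 (prior 1/6 each): that door was opened and seen not to hold the prize — ruled out; weight (1/6)·0 = 0 each.
If it is behind any of doors 3, 4, and 5 (prior 1/6 each): the host has 6 equally likely choices, so probability 1/6; weight (1/6)·(1/6) = 1/36 each.
The weights sum to 1/10.
So P(the car behind door 1 | the host opened door 2 and door 6) = (1/60) / (1/10) = 1/6.

1/6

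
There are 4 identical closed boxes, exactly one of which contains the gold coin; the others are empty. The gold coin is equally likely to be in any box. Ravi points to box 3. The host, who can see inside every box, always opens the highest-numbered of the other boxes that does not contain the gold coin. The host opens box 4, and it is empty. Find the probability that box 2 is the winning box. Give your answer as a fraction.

1/3

Consider each possible location of the gold coin in turn.
If it is in any of boxes 1, 2, and 3 (prior 1/4 each): box 4 is the highest-numbered option available, probability 1; weight (1/4)·1 = 1/4 each.
If it is in box 4 (prior 1/4): the host opened box 4, so this case is ruled out; weight (1/4)·0 = 0.
The weights sum to 3/4.
So P(the gold coin in box 2 | the host opened box 4) = (1/4) / (3/4) = 1/3.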